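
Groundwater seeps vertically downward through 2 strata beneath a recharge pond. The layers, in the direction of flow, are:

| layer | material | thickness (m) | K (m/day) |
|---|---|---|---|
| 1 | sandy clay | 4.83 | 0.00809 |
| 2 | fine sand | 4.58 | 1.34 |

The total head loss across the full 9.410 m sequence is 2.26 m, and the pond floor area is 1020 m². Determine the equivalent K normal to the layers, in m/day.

Flow is perpendicular to layering, so the layers act in series and the equivalent K is the thickness-weighted harmonic mean.
Total thickness L = 4.83 + 4.58 = 9.410 m.
Σ(b_i/K_i) = 4.83/0.00809 + 4.58/1.34 = 600.5 d.
K_eq = L / Σ(b_i/K_i) = 9.410 / 600.5 = 0.01567 m/day.

0.0157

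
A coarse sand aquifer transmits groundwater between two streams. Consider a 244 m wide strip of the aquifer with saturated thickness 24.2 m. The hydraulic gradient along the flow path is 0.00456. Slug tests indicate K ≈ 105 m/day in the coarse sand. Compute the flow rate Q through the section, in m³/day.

2830

Cross-sectional area A = 244 × 24.2 = 5905 m².
Hydraulic gradient i = 0.00456.
Darcy's law: Q = K · A · i = 105.0 × 5905 × 0.004560 = 2827 m³/day.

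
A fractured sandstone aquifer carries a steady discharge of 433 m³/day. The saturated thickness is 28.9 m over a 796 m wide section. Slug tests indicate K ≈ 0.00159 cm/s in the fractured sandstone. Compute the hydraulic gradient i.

Convert K: 0.00159 cm/s × 864 = 1.374 m/day.
Cross-sectional area A = 796 × 28.9 = 23004 m².
From Q = K·A·i, i = Q / (K·A) = 433 / (1.374 × 23004) = 0.01370.

0.0137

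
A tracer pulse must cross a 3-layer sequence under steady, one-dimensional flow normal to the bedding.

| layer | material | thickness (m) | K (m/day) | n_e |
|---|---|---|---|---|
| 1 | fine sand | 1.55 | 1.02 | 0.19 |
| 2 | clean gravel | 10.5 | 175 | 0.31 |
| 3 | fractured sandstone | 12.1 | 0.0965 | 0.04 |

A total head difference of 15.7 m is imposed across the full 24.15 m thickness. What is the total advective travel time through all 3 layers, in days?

With flow normal to the layers, continuity requires the same specific discharge q through every layer.
Σ(b_i/K_i) = 1.55/1.02 + 10.5/175 + 12.1/0.0965 = 127.0 d.
q = Δh / Σ(b_i/K_i) = 15.7 / 127.0 = 0.1237 m/day.
In each layer the seepage velocity is v_i = q/n_i, so the layer transit time is t_i = b_i·n_i / q:
  layer 1 (fine sand): t_1 = 1.55 × 0.19 / 0.1237 = 2.382 d
  layer 2 (clean gravel): t_2 = 10.5 × 0.31 / 0.1237 = 26.32 d
  layer 3 (fractured sandstone): t_3 = 12.1 × 0.04 / 0.1237 = 3.914 d
Total t = Σ t_i = 32.62 days.

32.6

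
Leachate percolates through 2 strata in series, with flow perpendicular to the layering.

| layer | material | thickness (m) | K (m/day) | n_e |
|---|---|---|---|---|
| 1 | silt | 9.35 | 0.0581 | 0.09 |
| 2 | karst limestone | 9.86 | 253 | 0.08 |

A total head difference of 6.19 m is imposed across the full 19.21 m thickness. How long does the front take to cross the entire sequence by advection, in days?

With flow normal to the layers, continuity requires the same specific discharge q through every layer.
Σ(b_i/K_i) = 9.35/0.0581 + 9.86/253 = 161.0 d.
q = Δh / Σ(b_i/K_i) = 6.19 / 161.0 = 0.03845 m/day.
In each layer the seepage velocity is v_i = q/n_i, so the layer transit time is t_i = b_i·n_i / q:
  layer 1 (silt): t_1 = 9.35 × 0.09 / 0.03845 = 21.88 d
  layer 2 (karst limestone): t_2 = 9.86 × 0.08 / 0.03845 = 20.51 d
Total t = Σ t_i = 42.40 days.

42.4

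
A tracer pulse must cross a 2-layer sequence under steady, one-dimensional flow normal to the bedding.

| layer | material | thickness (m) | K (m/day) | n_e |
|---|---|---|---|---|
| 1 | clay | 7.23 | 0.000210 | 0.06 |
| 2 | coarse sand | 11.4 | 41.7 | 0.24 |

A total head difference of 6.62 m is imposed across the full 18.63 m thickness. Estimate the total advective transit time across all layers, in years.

45.1

With flow normal to the layers, continuity requires the same specific discharge q through every layer.
Σ(b_i/K_i) = 7.23/0.000210 + 11.4/41.7 = 34429 d.
q = Δh / Σ(b_i/K_i) = 6.62 / 34429 = 0.0001923 m/day.
In each layer the seepage velocity is v_i = q/n_i, so the layer transit time is t_i = b_i·n_i / q:
  layer 1 (clay): t_1 = 7.23 × 0.06 / 0.0001923 = 2256 d
  layer 2 (coarse sand): t_2 = 11.4 × 0.24 / 0.0001923 = 14229 d
Total t = Σ t_i = 16485 days = 45.13 years.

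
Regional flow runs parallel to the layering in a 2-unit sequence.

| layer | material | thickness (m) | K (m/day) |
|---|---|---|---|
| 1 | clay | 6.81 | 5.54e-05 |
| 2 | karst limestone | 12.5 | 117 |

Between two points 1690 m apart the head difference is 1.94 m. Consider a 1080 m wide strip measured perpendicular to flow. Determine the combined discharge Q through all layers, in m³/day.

Flow is parallel to layering, so each bed carries its own Darcy discharge and the transmissivities add.
Σ(K_i·b_i) = 5.54e-05×6.81 + 117×12.5 = 1463 m²/day.
Hydraulic gradient i = Δh / L = 1.94 / 1690 = 0.001148.
Q = Σ(K_i·b_i) · W · i = 1463 × 1080 × 0.001148 = 1813 m³/day.

1810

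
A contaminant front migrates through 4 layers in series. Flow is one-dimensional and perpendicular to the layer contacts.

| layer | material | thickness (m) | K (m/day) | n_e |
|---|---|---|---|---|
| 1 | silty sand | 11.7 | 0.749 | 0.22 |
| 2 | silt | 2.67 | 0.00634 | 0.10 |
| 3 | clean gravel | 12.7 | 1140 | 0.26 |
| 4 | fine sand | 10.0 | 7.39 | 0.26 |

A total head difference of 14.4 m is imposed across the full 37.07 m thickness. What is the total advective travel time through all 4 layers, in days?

With flow normal to the layers, continuity requires the same specific discharge q through every layer.
Σ(b_i/K_i) = 11.7/0.749 + 2.67/0.00634 + 12.7/1140 + 10.0/7.39 = 438.1 d.
q = Δh / Σ(b_i/K_i) = 14.4 / 438.1 = 0.03287 m/day.
In each layer the seepage velocity is v_i = q/n_i, so the layer transit time is t_i = b_i·n_i / q:
  layer 1 (silty sand): t_1 = 11.7 × 0.22 / 0.03287 = 78.31 d
  layer 2 (silt): t_2 = 2.67 × 0.10 / 0.03287 = 8.123 d
  layer 3 (clean gravel): t_3 = 12.7 × 0.26 / 0.03287 = 100.5 d
  layer 4 (fine sand): t_4 = 10.0 × 0.26 / 0.03287 = 79.11 d
Total t = Σ t_i = 266.0 days.

266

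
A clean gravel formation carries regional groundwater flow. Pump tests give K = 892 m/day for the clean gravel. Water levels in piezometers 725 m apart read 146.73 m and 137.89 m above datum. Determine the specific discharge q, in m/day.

10.9

Hydraulic gradient i = (146.73 − 137.89) / 725 = 8.84 / 725 = 0.01219.
Specific discharge q = K · i = 892.0 × 0.01219 = 10.88 m/day.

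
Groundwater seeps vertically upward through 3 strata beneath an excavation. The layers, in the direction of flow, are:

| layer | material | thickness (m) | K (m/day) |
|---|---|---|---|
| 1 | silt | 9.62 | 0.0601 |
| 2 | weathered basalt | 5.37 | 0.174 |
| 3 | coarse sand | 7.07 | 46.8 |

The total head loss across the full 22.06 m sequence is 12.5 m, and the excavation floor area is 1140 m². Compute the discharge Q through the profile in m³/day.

Flow is perpendicular to layering, so the layers act in series and the equivalent K is the thickness-weighted harmonic mean.
Total thickness L = 9.62 + 5.37 + 7.07 = 22.06 m.
Σ(b_i/K_i) = 9.62/0.0601 + 5.37/0.174 + 7.07/46.8 = 191.1 d.
K_eq = L / Σ(b_i/K_i) = 22.06 / 191.1 = 0.1154 m/day.
Q = K_eq · A · (Δh/L) = 0.1154 × 1140 × (12.5/22.06) = 74.58 m³/day.

74.6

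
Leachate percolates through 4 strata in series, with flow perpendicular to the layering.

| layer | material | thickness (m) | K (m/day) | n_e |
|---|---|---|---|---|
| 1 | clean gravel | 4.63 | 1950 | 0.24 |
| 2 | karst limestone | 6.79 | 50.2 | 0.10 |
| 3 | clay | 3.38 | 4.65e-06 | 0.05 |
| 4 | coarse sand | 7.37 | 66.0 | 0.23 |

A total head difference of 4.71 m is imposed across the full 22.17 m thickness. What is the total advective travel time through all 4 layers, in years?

With flow normal to the layers, continuity requires the same specific discharge q through every layer.
Σ(b_i/K_i) = 4.63/1950 + 6.79/50.2 + 3.38/4.65e-06 + 7.37/66.0 = 7.269e+05 d.
q = Δh / Σ(b_i/K_i) = 4.71 / 7.269e+05 = 6.480e-06 m/day.
In each layer the seepage velocity is v_i = q/n_i, so the layer transit time is t_i = b_i·n_i / q:
  layer 1 (clean gravel): t_1 = 4.63 × 0.24 / 6.480e-06 = 1.715e+05 d
  layer 2 (karst limestone): t_2 = 6.79 × 0.10 / 6.480e-06 = 1.048e+05 d
  layer 3 (clay): t_3 = 3.38 × 0.05 / 6.480e-06 = 26081 d
  layer 4 (coarse sand): t_4 = 7.37 × 0.23 / 6.480e-06 = 2.616e+05 d
Total t = Σ t_i = 5.640e+05 days = 1544 years.

1540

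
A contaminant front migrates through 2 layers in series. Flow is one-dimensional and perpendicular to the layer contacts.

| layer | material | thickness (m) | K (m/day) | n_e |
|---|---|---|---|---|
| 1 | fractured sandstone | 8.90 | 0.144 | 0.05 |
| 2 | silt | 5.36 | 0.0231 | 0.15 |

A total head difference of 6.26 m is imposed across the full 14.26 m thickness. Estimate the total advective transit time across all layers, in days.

With flow normal to the layers, continuity requires the same specific discharge q through every layer.
Σ(b_i/K_i) = 8.90/0.144 + 5.36/0.0231 = 293.8 d.
q = Δh / Σ(b_i/K_i) = 6.26 / 293.8 = 0.02130 m/day.
In each layer the seepage velocity is v_i = q/n_i, so the layer transit time is t_i = b_i·n_i / q:
  layer 1 (fractured sandstone): t_1 = 8.90 × 0.05 / 0.02130 = 20.89 d
  layer 2 (silt): t_2 = 5.36 × 0.15 / 0.02130 = 37.74 d
Total t = Σ t_i = 58.63 days.

58.6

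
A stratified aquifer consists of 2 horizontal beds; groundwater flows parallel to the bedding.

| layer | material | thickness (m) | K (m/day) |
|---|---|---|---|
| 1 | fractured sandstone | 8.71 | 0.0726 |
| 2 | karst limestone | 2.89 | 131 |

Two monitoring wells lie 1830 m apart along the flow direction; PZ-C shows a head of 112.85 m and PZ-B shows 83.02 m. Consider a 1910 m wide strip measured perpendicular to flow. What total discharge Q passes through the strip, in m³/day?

Flow is parallel to layering, so each bed carries its own Darcy discharge and the transmissivities add.
Σ(K_i·b_i) = 0.0726×8.71 + 131×2.89 = 379.2 m²/day.
Hydraulic gradient i = (112.85 − 83.02) / 1830 = 29.83 / 1830 = 0.01630.
Q = Σ(K_i·b_i) · W · i = 379.2 × 1910 × 0.01630 = 11807 m³/day.

11800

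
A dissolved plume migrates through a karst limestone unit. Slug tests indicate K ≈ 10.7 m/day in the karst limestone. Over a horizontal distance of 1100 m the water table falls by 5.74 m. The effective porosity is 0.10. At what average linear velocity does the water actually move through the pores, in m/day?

0.558

Hydraulic gradient i = Δh / L = 5.74 / 1100 = 0.005218.
Darcy flux q = K · i = 10.70 × 0.005218 = 0.05583 m/day.
Seepage velocity v = q / n_e = 0.05583 / 0.10 = 0.5583 m/day.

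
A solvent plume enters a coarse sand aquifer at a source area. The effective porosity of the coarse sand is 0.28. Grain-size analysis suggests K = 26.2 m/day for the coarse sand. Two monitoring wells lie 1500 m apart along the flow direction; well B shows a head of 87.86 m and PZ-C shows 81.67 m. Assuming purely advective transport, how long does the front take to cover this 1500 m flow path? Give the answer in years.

10.6

Hydraulic gradient i = (87.86 − 81.67) / 1500 = 6.19 / 1500 = 0.004127.
Darcy flux q = K · i = 26.20 × 0.004127 = 0.1081 m/day.
Seepage velocity v = q / n_e = 0.1081 / 0.28 = 0.3861 m/day.
Travel time t = L / v = 1500 / 0.3861 = 3885 days = 10.64 years.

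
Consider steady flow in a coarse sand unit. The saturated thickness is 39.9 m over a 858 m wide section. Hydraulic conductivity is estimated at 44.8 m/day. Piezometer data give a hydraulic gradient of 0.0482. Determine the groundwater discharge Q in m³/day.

Cross-sectional area A = 858 × 39.9 = 34234 m².
Hydraulic gradient i = 0.0482.
Darcy's law: Q = K · A · i = 44.80 × 34234 × 0.04820 = 73924 m³/day.

73900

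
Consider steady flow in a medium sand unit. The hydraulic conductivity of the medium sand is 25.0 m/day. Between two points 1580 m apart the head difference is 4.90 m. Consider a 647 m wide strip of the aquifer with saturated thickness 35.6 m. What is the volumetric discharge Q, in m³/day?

Cross-sectional area A = 647 × 35.6 = 23033 m².
Hydraulic gradient i = Δh / L = 4.90 / 1580 = 0.003101.
Darcy's law: Q = K · A · i = 25.00 × 23033 × 0.003101 = 1786 m³/day.

1790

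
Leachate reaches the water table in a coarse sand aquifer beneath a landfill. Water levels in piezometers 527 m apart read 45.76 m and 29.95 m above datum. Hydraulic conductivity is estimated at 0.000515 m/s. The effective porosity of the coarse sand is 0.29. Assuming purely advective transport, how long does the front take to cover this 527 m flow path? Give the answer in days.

114

Convert K: 0.000515 m/s × 86400 = 44.50 m/day.
Hydraulic gradient i = (45.76 − 29.95) / 527 = 15.81 / 527 = 0.03000.
Darcy flux q = K · i = 44.50 × 0.03000 = 1.335 m/day.
Seepage velocity v = q / n_e = 1.335 / 0.29 = 4.603 m/day.
Travel time t = L / v = 527 / 4.603 = 114.5 days.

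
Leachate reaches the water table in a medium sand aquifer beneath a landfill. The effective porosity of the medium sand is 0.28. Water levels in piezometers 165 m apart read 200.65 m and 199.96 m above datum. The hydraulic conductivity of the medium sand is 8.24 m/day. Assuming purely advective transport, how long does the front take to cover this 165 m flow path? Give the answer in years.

3.67

Hydraulic gradient i = (200.65 − 199.96) / 165 = 0.69 / 165 = 0.004182.
Darcy flux q = K · i = 8.240 × 0.004182 = 0.03446 m/day.
Seepage velocity v = q / n_e = 0.03446 / 0.28 = 0.1231 m/day.
Travel time t = L / v = 165 / 0.1231 = 1341 days = 3.671 years.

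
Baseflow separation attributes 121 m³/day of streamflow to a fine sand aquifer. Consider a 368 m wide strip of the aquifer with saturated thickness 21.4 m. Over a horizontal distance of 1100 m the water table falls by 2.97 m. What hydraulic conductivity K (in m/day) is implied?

5.69

Cross-sectional area A = 368 × 21.4 = 7875 m².
Hydraulic gradient i = Δh / L = 2.97 / 1100 = 0.002700.
From Q = K·A·i, K = Q / (A·i) = 121 / (7875 × 0.002700) = 5.691 m/day.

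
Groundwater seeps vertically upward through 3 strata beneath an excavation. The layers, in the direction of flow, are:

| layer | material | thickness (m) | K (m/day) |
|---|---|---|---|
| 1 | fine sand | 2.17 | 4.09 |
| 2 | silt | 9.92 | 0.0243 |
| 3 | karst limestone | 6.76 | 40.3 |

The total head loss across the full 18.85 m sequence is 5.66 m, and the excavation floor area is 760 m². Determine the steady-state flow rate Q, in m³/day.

Flow is perpendicular to layering, so the layers act in series and the equivalent K is the thickness-weighted harmonic mean.
Total thickness L = 2.17 + 9.92 + 6.76 = 18.85 m.
Σ(b_i/K_i) = 2.17/4.09 + 9.92/0.0243 + 6.76/40.3 = 408.9 d.
K_eq = L / Σ(b_i/K_i) = 18.85 / 408.9 = 0.04610 m/day.
Q = K_eq · A · (Δh/L) = 0.04610 × 760 × (5.66/18.85) = 10.52 m³/day.

10.5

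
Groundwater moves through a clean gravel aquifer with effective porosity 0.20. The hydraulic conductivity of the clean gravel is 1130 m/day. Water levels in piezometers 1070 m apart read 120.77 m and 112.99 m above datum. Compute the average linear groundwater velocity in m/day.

41.1

Hydraulic gradient i = (120.77 − 112.99) / 1070 = 7.78 / 1070 = 0.007271.
Darcy flux q = K · i = 1130 × 0.007271 = 8.216 m/day.
Seepage velocity v = q / n_e = 8.216 / 0.20 = 41.08 m/day.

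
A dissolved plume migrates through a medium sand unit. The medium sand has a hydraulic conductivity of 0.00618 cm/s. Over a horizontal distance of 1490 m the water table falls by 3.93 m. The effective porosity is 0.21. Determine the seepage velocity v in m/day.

0.0671

Convert K: 0.00618 cm/s × 864 = 5.340 m/day.
Hydraulic gradient i = Δh / L = 3.93 / 1490 = 0.002638.
Darcy flux q = K · i = 5.340 × 0.002638 = 0.01408 m/day.
Seepage velocity v = q / n_e = 0.01408 / 0.21 = 0.06706 m/day.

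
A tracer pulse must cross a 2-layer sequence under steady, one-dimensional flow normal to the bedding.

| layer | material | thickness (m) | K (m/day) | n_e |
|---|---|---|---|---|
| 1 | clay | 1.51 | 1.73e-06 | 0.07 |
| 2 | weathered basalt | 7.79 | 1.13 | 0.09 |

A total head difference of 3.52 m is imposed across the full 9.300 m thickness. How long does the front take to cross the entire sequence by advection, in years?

With flow normal to the layers, continuity requires the same specific discharge q through every layer.
Σ(b_i/K_i) = 1.51/1.73e-06 + 7.79/1.13 = 8.728e+05 d.
q = Δh / Σ(b_i/K_i) = 3.52 / 8.728e+05 = 4.033e-06 m/day.
In each layer the seepage velocity is v_i = q/n_i, so the layer transit time is t_i = b_i·n_i / q:
  layer 1 (clay): t_1 = 1.51 × 0.07 / 4.033e-06 = 26210 d
  layer 2 (weathered basalt): t_2 = 7.79 × 0.09 / 4.033e-06 = 1.738e+05 d
Total t = Σ t_i = 2.001e+05 days = 547.7 years.

548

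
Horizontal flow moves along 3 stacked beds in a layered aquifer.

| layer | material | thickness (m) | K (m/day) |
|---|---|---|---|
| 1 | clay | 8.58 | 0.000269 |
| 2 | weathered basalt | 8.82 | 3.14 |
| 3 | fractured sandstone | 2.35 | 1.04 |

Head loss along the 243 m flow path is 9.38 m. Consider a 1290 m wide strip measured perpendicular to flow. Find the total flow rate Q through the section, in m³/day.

1500

Flow is parallel to layering, so each bed carries its own Darcy discharge and the transmissivities add.
Σ(K_i·b_i) = 0.000269×8.58 + 3.14×8.82 + 1.04×2.35 = 30.14 m²/day.
Hydraulic gradient i = Δh / L = 9.38 / 243 = 0.03860.
Q = Σ(K_i·b_i) · W · i = 30.14 × 1290 × 0.03860 = 1501 m³/day.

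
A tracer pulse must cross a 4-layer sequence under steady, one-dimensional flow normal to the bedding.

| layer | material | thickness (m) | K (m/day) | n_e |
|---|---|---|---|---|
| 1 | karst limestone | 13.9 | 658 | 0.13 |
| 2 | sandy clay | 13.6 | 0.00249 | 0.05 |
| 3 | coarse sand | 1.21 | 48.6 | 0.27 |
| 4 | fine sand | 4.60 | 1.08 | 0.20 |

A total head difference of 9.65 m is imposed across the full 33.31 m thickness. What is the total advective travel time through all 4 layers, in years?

5.79

With flow normal to the layers, continuity requires the same specific discharge q through every layer.
Σ(b_i/K_i) = 13.9/658 + 13.6/0.00249 + 1.21/48.6 + 4.60/1.08 = 5466 d.
q = Δh / Σ(b_i/K_i) = 9.65 / 5466 = 0.001765 m/day.
In each layer the seepage velocity is v_i = q/n_i, so the layer transit time is t_i = b_i·n_i / q:
  layer 1 (karst limestone): t_1 = 13.9 × 0.13 / 0.001765 = 1024 d
  layer 2 (sandy clay): t_2 = 13.6 × 0.05 / 0.001765 = 385.2 d
  layer 3 (coarse sand): t_3 = 1.21 × 0.27 / 0.001765 = 185.1 d
  layer 4 (fine sand): t_4 = 4.60 × 0.20 / 0.001765 = 521.1 d
Total t = Σ t_i = 2115 days = 5.790 years.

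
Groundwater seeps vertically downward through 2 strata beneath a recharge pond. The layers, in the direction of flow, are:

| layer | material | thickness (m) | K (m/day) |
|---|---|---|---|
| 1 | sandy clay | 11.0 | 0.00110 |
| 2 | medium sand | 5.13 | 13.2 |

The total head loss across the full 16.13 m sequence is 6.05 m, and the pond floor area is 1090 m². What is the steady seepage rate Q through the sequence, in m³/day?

Flow is perpendicular to layering, so the layers act in series and the equivalent K is the thickness-weighted harmonic mean.
Total thickness L = 11.0 + 5.13 = 16.13 m.
Σ(b_i/K_i) = 11.0/0.00110 + 5.13/13.2 = 10000 d.
K_eq = L / Σ(b_i/K_i) = 16.13 / 10000 = 0.001613 m/day.
Q = K_eq · A · (Δh/L) = 0.001613 × 1090 × (6.05/16.13) = 0.6594 m³/day.

0.659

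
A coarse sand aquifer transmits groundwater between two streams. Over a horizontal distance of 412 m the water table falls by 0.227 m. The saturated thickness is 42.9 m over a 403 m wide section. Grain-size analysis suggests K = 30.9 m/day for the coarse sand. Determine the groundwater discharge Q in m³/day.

294

Cross-sectional area A = 403 × 42.9 = 17289 m².
Hydraulic gradient i = Δh / L = 0.227 / 412 = 0.0005510.
Darcy's law: Q = K · A · i = 30.90 × 17289 × 0.0005510 = 294.3 m³/day.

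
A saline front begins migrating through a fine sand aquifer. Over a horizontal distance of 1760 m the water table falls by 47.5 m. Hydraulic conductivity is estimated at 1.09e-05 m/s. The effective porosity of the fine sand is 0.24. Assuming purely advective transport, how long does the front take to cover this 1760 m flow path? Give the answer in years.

Convert K: 1.09e-05 m/s × 86400 = 0.9418 m/day.
Hydraulic gradient i = Δh / L = 47.5 / 1760 = 0.02699.
Darcy flux q = K · i = 0.9418 × 0.02699 = 0.02542 m/day.
Seepage velocity v = q / n_e = 0.02542 / 0.24 = 0.1059 m/day.
Travel time t = L / v = 1760 / 0.1059 = 16619 days = 45.50 years.

45.5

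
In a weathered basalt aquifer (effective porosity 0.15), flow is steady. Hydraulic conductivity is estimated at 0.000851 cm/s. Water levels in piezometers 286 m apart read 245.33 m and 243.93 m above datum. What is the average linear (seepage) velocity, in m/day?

0.0240

Convert K: 0.000851 cm/s × 864 = 0.7353 m/day.
Hydraulic gradient i = (245.33 − 243.93) / 286 = 1.4 / 286 = 0.004895.
Darcy flux q = K · i = 0.7353 × 0.004895 = 0.003599 m/day.
Seepage velocity v = q / n_e = 0.003599 / 0.15 = 0.02399 m/day.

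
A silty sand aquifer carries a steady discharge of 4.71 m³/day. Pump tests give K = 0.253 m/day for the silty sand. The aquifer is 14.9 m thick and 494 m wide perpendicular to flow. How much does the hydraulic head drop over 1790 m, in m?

4.53

Cross-sectional area A = 494 × 14.9 = 7361 m².
From Q = K·A·i, i = Q / (K·A) = 4.71 / (0.2530 × 7361) = 0.002529.
Head loss Δh = i · L = 0.002529 × 1790 = 4.527 m.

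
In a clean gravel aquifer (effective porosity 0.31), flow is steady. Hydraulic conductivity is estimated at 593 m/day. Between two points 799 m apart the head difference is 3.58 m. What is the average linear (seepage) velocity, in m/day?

Hydraulic gradient i = Δh / L = 3.58 / 799 = 0.004481.
Darcy flux q = K · i = 593.0 × 0.004481 = 2.657 m/day.
Seepage velocity v = q / n_e = 2.657 / 0.31 = 8.571 m/day.

8.57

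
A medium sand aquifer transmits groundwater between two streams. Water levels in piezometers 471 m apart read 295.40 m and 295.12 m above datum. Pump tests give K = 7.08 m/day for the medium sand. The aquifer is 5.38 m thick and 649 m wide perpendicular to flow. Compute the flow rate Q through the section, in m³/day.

Cross-sectional area A = 649 × 5.38 = 3492 m².
Hydraulic gradient i = (295.40 − 295.12) / 471 = 0.28 / 471 = 0.0005945.
Darcy's law: Q = K · A · i = 7.080 × 3492 × 0.0005945 = 14.70 m³/day.

14.7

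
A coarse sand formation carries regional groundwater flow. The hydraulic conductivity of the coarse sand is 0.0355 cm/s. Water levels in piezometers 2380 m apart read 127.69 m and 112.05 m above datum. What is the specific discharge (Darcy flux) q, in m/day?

0.202

Convert K: 0.0355 cm/s × 864 = 30.67 m/day.
Hydraulic gradient i = (127.69 − 112.05) / 2380 = 15.64 / 2380 = 0.006571.
Specific discharge q = K · i = 30.67 × 0.006571 = 0.2016 m/day.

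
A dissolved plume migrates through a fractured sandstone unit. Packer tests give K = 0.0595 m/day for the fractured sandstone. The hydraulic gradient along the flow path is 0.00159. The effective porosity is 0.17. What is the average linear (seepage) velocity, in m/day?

Hydraulic gradient i = 0.00159.
Darcy flux q = K · i = 0.05950 × 0.001590 = 9.460e-05 m/day.
Seepage velocity v = q / n_e = 9.460e-05 / 0.17 = 0.0005565 m/day.

0.000556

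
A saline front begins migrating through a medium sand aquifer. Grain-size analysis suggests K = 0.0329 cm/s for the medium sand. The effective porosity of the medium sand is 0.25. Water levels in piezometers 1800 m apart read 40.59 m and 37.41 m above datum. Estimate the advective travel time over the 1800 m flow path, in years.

Convert K: 0.0329 cm/s × 864 = 28.43 m/day.
Hydraulic gradient i = (40.59 − 37.41) / 1800 = 3.18 / 1800 = 0.001767.
Darcy flux q = K · i = 28.43 × 0.001767 = 0.05022 m/day.
Seepage velocity v = q / n_e = 0.05022 / 0.25 = 0.2009 m/day.
Travel time t = L / v = 1800 / 0.2009 = 8961 days = 24.53 years.

24.5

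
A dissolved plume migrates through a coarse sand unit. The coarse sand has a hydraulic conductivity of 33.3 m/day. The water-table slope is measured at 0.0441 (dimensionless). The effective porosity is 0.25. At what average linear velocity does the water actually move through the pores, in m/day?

Hydraulic gradient i = 0.0441.
Darcy flux q = K · i = 33.30 × 0.04410 = 1.469 m/day.
Seepage velocity v = q / n_e = 1.469 / 0.25 = 5.874 m/day.

5.87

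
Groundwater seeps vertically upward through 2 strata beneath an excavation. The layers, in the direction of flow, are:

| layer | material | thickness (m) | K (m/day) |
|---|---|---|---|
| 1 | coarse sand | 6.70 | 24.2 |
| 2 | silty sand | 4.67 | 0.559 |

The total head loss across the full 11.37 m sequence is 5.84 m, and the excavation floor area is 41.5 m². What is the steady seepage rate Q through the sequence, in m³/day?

28.1

Flow is perpendicular to layering, so the layers act in series and the equivalent K is the thickness-weighted harmonic mean.
Total thickness L = 6.70 + 4.67 = 11.37 m.
Σ(b_i/K_i) = 6.70/24.2 + 4.67/0.559 = 8.631 d.
K_eq = L / Σ(b_i/K_i) = 11.37 / 8.631 = 1.317 m/day.
Q = K_eq · A · (Δh/L) = 1.317 × 41.5 × (5.84/11.37) = 28.08 m³/day.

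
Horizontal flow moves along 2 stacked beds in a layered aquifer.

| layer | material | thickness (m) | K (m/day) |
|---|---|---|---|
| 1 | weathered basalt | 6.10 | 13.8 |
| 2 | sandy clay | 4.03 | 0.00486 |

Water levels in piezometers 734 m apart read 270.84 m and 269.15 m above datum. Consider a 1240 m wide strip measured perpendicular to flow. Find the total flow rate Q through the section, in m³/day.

Flow is parallel to layering, so each bed carries its own Darcy discharge and the transmissivities add.
Σ(K_i·b_i) = 13.8×6.10 + 0.00486×4.03 = 84.20 m²/day.
Hydraulic gradient i = (270.84 − 269.15) / 734 = 1.69 / 734 = 0.002302.
Q = Σ(K_i·b_i) · W · i = 84.20 × 1240 × 0.002302 = 240.4 m³/day.

240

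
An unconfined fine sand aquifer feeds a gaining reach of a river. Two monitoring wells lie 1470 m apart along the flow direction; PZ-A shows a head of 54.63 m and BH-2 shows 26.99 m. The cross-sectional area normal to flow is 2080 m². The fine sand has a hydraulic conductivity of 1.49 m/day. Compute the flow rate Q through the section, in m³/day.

58.3

Hydraulic gradient i = (54.63 − 26.99) / 1470 = 27.64 / 1470 = 0.01880.
Darcy's law: Q = K · A · i = 1.490 × 2080 × 0.01880 = 58.27 m³/day.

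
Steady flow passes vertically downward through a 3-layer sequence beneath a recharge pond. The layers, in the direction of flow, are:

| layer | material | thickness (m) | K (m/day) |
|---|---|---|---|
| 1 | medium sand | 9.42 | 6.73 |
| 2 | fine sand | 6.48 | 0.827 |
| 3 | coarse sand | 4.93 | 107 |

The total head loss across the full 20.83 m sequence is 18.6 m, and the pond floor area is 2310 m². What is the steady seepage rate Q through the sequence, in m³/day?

Flow is perpendicular to layering, so the layers act in series and the equivalent K is the thickness-weighted harmonic mean.
Total thickness L = 9.42 + 6.48 + 4.93 = 20.83 m.
Σ(b_i/K_i) = 9.42/6.73 + 6.48/0.827 + 4.93/107 = 9.281 d.
K_eq = L / Σ(b_i/K_i) = 20.83 / 9.281 = 2.244 m/day.
Q = K_eq · A · (Δh/L) = 2.244 × 2310 × (18.6/20.83) = 4629 m³/day.

4630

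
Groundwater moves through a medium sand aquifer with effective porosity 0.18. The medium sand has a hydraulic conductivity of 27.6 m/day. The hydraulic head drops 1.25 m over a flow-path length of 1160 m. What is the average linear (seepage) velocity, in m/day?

0.165

Hydraulic gradient i = Δh / L = 1.25 / 1160 = 0.001078.
Darcy flux q = K · i = 27.60 × 0.001078 = 0.02974 m/day.
Seepage velocity v = q / n_e = 0.02974 / 0.18 = 0.1652 m/day.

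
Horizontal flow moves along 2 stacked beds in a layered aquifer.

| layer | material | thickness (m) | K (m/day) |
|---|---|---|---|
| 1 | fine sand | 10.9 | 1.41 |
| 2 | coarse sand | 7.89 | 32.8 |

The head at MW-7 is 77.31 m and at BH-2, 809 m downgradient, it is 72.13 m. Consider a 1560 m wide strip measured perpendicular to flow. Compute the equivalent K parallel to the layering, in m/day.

Flow is parallel to layering, so each bed carries its own Darcy discharge and the transmissivities add.
Σ(K_i·b_i) = 1.41×10.9 + 32.8×7.89 = 274.2 m²/day.
Total thickness b = 18.79 m, so K_eq = Σ(K_i·b_i)/b = 14.59 m/day.

14.6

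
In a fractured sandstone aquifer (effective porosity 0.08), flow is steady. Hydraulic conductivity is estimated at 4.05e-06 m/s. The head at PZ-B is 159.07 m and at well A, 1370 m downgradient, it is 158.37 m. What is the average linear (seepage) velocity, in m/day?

0.00223

Convert K: 4.05e-06 m/s × 86400 = 0.3499 m/day.
Hydraulic gradient i = (159.07 − 158.37) / 1370 = 0.7 / 1370 = 0.0005109.
Darcy flux q = K · i = 0.3499 × 0.0005109 = 0.0001788 m/day.
Seepage velocity v = q / n_e = 0.0001788 / 0.08 = 0.002235 m/day.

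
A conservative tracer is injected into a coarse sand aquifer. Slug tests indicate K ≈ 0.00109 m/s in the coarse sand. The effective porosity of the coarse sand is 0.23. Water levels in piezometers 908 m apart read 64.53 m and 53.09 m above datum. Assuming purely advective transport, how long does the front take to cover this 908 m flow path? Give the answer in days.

176

Convert K: 0.00109 m/s × 86400 = 94.18 m/day.
Hydraulic gradient i = (64.53 − 53.09) / 908 = 11.44 / 908 = 0.01260.
Darcy flux q = K · i = 94.18 × 0.01260 = 1.187 m/day.
Seepage velocity v = q / n_e = 1.187 / 0.23 = 5.159 m/day.
Travel time t = L / v = 908 / 5.159 = 176.0 days.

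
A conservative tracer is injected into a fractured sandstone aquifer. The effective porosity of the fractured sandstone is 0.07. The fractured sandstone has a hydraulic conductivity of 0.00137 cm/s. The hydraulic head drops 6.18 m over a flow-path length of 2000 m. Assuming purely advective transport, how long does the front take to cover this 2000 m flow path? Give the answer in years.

Convert K: 0.00137 cm/s × 864 = 1.184 m/day.
Hydraulic gradient i = Δh / L = 6.18 / 2000 = 0.003090.
Darcy flux q = K · i = 1.184 × 0.003090 = 0.003658 m/day.
Seepage velocity v = q / n_e = 0.003658 / 0.07 = 0.05225 m/day.
Travel time t = L / v = 2000 / 0.05225 = 38277 days = 104.8 years.

105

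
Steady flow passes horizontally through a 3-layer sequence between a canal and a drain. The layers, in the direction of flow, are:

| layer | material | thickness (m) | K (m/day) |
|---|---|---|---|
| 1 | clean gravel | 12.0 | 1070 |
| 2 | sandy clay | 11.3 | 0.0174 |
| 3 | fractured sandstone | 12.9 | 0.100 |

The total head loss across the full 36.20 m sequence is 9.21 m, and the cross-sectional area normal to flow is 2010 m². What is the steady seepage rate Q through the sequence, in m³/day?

23.8

Flow is perpendicular to layering, so the layers act in series and the equivalent K is the thickness-weighted harmonic mean.
Total thickness L = 12.0 + 11.3 + 12.9 = 36.20 m.
Σ(b_i/K_i) = 12.0/1070 + 11.3/0.0174 + 12.9/0.100 = 778.4 d.
K_eq = L / Σ(b_i/K_i) = 36.20 / 778.4 = 0.04650 m/day.
Q = K_eq · A · (Δh/L) = 0.04650 × 2010 × (9.21/36.20) = 23.78 m³/day.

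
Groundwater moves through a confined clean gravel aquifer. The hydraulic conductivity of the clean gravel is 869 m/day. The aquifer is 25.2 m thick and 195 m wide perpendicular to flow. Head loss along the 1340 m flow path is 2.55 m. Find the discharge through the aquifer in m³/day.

Cross-sectional area A = 195 × 25.2 = 4914 m².
Hydraulic gradient i = Δh / L = 2.55 / 1340 = 0.001903.
Darcy's law: Q = K · A · i = 869.0 × 4914 × 0.001903 = 8126 m³/day.

8130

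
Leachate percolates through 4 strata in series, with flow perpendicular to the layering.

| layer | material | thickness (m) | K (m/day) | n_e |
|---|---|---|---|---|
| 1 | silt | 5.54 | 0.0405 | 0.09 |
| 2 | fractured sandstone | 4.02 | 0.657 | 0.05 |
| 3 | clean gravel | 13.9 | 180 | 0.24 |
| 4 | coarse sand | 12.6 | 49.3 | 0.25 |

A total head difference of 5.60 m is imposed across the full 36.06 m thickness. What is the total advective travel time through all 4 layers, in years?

With flow normal to the layers, continuity requires the same specific discharge q through every layer.
Σ(b_i/K_i) = 5.54/0.0405 + 4.02/0.657 + 13.9/180 + 12.6/49.3 = 143.2 d.
q = Δh / Σ(b_i/K_i) = 5.60 / 143.2 = 0.03909 m/day.
In each layer the seepage velocity is v_i = q/n_i, so the layer transit time is t_i = b_i·n_i / q:
  layer 1 (silt): t_1 = 5.54 × 0.09 / 0.03909 = 12.75 d
  layer 2 (fractured sandstone): t_2 = 4.02 × 0.05 / 0.03909 = 5.141 d
  layer 3 (clean gravel): t_3 = 13.9 × 0.24 / 0.03909 = 85.33 d
  layer 4 (coarse sand): t_4 = 12.6 × 0.25 / 0.03909 = 80.57 d
Total t = Σ t_i = 183.8 days = 0.5032 years.

0.503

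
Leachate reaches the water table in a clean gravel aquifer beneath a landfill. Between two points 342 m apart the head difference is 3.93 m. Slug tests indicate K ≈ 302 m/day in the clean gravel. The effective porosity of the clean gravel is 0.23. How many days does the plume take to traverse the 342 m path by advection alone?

Hydraulic gradient i = Δh / L = 3.93 / 342 = 0.01149.
Darcy flux q = K · i = 302.0 × 0.01149 = 3.470 m/day.
Seepage velocity v = q / n_e = 3.470 / 0.23 = 15.09 m/day.
Travel time t = L / v = 342 / 15.09 = 22.67 days.

22.7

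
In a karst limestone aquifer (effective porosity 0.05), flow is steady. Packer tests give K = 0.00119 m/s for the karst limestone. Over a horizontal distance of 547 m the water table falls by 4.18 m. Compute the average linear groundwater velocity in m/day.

15.7

Convert K: 0.00119 m/s × 86400 = 102.8 m/day.
Hydraulic gradient i = Δh / L = 4.18 / 547 = 0.007642.
Darcy flux q = K · i = 102.8 × 0.007642 = 0.7857 m/day.
Seepage velocity v = q / n_e = 0.7857 / 0.05 = 15.71 m/day.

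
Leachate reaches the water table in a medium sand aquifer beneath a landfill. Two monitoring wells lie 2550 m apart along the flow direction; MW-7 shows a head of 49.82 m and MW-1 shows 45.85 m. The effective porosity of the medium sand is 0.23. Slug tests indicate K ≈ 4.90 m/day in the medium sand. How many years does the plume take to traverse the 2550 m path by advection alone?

Hydraulic gradient i = (49.82 − 45.85) / 2550 = 3.97 / 2550 = 0.001557.
Darcy flux q = K · i = 4.900 × 0.001557 = 0.007629 m/day.
Seepage velocity v = q / n_e = 0.007629 / 0.23 = 0.03317 m/day.
Travel time t = L / v = 2550 / 0.03317 = 76881 days = 210.5 years.

210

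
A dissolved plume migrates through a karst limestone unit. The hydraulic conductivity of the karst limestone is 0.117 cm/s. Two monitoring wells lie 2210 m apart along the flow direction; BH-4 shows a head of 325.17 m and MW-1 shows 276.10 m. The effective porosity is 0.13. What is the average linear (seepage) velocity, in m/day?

Convert K: 0.117 cm/s × 864 = 101.1 m/day.
Hydraulic gradient i = (325.17 − 276.10) / 2210 = 49.07 / 2210 = 0.02220.
Darcy flux q = K · i = 101.1 × 0.02220 = 2.245 m/day.
Seepage velocity v = q / n_e = 2.245 / 0.13 = 17.27 m/day.

17.3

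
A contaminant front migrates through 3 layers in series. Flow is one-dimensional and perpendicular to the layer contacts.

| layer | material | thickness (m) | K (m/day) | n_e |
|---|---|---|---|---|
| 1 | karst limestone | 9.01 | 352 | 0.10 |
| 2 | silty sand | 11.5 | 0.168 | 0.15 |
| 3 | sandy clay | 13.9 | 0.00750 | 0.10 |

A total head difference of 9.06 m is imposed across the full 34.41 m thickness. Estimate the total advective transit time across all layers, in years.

2.33

With flow normal to the layers, continuity requires the same specific discharge q through every layer.
Σ(b_i/K_i) = 9.01/352 + 11.5/0.168 + 13.9/0.00750 = 1922 d.
q = Δh / Σ(b_i/K_i) = 9.06 / 1922 = 0.004714 m/day.
In each layer the seepage velocity is v_i = q/n_i, so the layer transit time is t_i = b_i·n_i / q:
  layer 1 (karst limestone): t_1 = 9.01 × 0.10 / 0.004714 = 191.1 d
  layer 2 (silty sand): t_2 = 11.5 × 0.15 / 0.004714 = 365.9 d
  layer 3 (sandy clay): t_3 = 13.9 × 0.10 / 0.004714 = 294.8 d
Total t = Σ t_i = 851.9 days = 2.332 years.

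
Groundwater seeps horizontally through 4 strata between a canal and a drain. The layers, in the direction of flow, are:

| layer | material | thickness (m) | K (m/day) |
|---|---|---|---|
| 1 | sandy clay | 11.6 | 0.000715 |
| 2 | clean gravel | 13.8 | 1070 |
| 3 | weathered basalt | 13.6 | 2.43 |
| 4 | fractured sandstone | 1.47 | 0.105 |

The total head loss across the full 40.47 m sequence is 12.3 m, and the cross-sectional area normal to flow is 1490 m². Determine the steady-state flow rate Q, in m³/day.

1.13

Flow is perpendicular to layering, so the layers act in series and the equivalent K is the thickness-weighted harmonic mean.
Total thickness L = 11.6 + 13.8 + 13.6 + 1.47 = 40.47 m.
Σ(b_i/K_i) = 11.6/0.000715 + 13.8/1070 + 13.6/2.43 + 1.47/0.105 = 16243 d.
K_eq = L / Σ(b_i/K_i) = 40.47 / 16243 = 0.002491 m/day.
Q = K_eq · A · (Δh/L) = 0.002491 × 1490 × (12.3/40.47) = 1.128 m³/day.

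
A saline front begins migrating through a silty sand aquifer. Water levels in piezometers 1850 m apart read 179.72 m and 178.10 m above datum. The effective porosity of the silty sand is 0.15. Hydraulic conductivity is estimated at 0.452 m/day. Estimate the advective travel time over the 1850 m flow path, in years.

Hydraulic gradient i = (179.72 − 178.10) / 1850 = 1.62 / 1850 = 0.0008757.
Darcy flux q = K · i = 0.4520 × 0.0008757 = 0.0003958 m/day.
Seepage velocity v = q / n_e = 0.0003958 / 0.15 = 0.002639 m/day.
Travel time t = L / v = 1850 / 0.002639 = 7.011e+05 days = 1920 years.

1920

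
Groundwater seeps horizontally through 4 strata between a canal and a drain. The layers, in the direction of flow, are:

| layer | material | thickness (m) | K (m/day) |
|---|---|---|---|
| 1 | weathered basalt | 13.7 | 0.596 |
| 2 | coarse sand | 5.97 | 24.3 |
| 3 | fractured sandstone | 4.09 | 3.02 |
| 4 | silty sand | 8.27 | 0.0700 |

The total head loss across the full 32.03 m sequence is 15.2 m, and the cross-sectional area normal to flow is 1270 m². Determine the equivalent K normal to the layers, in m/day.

0.224

Flow is perpendicular to layering, so the layers act in series and the equivalent K is the thickness-weighted harmonic mean.
Total thickness L = 13.7 + 5.97 + 4.09 + 8.27 = 32.03 m.
Σ(b_i/K_i) = 13.7/0.596 + 5.97/24.3 + 4.09/3.02 + 8.27/0.0700 = 142.7 d.
K_eq = L / Σ(b_i/K_i) = 32.03 / 142.7 = 0.2244 m/day.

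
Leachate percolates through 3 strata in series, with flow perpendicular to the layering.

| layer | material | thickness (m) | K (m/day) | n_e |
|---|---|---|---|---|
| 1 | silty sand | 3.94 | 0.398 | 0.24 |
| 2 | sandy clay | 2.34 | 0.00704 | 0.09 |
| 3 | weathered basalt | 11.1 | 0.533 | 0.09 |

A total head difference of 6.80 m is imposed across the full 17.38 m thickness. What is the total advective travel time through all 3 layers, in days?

With flow normal to the layers, continuity requires the same specific discharge q through every layer.
Σ(b_i/K_i) = 3.94/0.398 + 2.34/0.00704 + 11.1/0.533 = 363.1 d.
q = Δh / Σ(b_i/K_i) = 6.80 / 363.1 = 0.01873 m/day.
In each layer the seepage velocity is v_i = q/n_i, so the layer transit time is t_i = b_i·n_i / q:
  layer 1 (silty sand): t_1 = 3.94 × 0.24 / 0.01873 = 50.49 d
  layer 2 (sandy clay): t_2 = 2.34 × 0.09 / 0.01873 = 11.25 d
  layer 3 (weathered basalt): t_3 = 11.1 × 0.09 / 0.01873 = 53.35 d
Total t = Σ t_i = 115.1 days.

115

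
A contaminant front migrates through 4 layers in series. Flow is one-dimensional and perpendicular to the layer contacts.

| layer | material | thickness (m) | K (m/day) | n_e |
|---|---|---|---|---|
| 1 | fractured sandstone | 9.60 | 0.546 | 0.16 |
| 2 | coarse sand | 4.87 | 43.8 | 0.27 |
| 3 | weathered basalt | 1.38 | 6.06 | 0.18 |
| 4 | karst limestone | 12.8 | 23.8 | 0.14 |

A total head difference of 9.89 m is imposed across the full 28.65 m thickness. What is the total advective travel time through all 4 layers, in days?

9.13

With flow normal to the layers, continuity requires the same specific discharge q through every layer.
Σ(b_i/K_i) = 9.60/0.546 + 4.87/43.8 + 1.38/6.06 + 12.8/23.8 = 18.46 d.
q = Δh / Σ(b_i/K_i) = 9.89 / 18.46 = 0.5358 m/day.
In each layer the seepage velocity is v_i = q/n_i, so the layer transit time is t_i = b_i·n_i / q:
  layer 1 (fractured sandstone): t_1 = 9.60 × 0.16 / 0.5358 = 2.867 d
  layer 2 (coarse sand): t_2 = 4.87 × 0.27 / 0.5358 = 2.454 d
  layer 3 (weathered basalt): t_3 = 1.38 × 0.18 / 0.5358 = 0.4636 d
  layer 4 (karst limestone): t_4 = 12.8 × 0.14 / 0.5358 = 3.345 d
Total t = Σ t_i = 9.129 days.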